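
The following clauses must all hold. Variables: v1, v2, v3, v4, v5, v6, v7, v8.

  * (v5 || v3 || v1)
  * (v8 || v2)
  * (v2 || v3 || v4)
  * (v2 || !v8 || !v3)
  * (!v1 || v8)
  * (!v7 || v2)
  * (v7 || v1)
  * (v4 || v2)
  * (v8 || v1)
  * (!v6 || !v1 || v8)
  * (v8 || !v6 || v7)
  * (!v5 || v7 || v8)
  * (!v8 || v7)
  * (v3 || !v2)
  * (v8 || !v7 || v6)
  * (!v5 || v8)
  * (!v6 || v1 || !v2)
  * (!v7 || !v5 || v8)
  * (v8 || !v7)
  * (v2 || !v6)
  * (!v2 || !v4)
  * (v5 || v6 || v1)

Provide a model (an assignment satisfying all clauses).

v1=T, v2=T, v3=T, v4=F, v5=F, v6=T, v7=T, v8=T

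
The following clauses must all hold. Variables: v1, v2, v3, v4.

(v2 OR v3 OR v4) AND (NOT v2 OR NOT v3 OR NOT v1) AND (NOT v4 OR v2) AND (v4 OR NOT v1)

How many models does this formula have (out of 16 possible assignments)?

6

Satisfying assignments:
  v1=0 v2=0 v3=1 v4=0
  v1=0 v2=1 v3=0 v4=0
  v1=0 v2=1 v3=0 v4=1
  v1=0 v2=1 v3=1 v4=0
  v1=0 v2=1 v3=1 v4=1
  v1=1 v2=1 v3=0 v4=1
Count: 6.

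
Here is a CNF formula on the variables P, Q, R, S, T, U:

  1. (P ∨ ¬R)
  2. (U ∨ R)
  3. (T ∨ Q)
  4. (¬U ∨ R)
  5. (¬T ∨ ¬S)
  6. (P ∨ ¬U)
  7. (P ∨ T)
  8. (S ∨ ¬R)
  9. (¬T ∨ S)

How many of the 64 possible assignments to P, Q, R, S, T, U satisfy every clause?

2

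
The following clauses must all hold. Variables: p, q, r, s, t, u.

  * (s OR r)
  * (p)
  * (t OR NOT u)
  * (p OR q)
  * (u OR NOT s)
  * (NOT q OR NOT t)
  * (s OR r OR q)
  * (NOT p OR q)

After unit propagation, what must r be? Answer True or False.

(p) stands alone — p = True.
(NOT p OR q): since p = True, the clause reduces to (q). q = True.
From (NOT q OR NOT t) and q = True: t = False.
In (NOT u OR t), t is now false; NOT u must hold, so u = False.
From (u OR NOT s) and u = False: s = False.
(s OR r) with s = False leaves only r, so r = True.

True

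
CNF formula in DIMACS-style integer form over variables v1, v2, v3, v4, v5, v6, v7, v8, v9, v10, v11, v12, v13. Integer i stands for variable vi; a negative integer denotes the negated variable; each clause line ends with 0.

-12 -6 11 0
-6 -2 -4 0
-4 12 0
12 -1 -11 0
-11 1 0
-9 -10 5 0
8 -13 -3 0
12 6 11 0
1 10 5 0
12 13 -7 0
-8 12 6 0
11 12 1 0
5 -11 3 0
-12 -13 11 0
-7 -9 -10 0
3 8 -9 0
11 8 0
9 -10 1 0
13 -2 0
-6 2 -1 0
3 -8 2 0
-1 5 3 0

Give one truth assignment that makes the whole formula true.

Pure literal: v4 appears only negated; assign v4 = False.
Pure literal: v5 appears only positively; assign v5 = True.
Set v1 = True and propagate.
Try v2 = True.
  then v13 is forced to True.
Try v3 = False.
For the remaining variables, v6 = False, v7 = False, v8 = False, v9 = False, v10 = True, v11 = True, v12 = True works.

v1=T  v2=T  v3=F  v4=F  v5=T  v6=F  v7=F  v8=F  v9=F  v10=T  v11=T  v12=T  v13=T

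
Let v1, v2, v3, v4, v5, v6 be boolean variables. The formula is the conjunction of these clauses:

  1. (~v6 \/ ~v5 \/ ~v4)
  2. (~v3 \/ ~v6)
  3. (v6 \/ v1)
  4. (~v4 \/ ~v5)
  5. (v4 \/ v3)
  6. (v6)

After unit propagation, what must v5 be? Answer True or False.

(v6) is a unit clause: v6 = True.
From (~v6 \/ ~v3) and v6 = True: v3 = False.
(v4 \/ v3): since v3 = False, the clause reduces to (v4). v4 = True.
In (~v5 \/ ~v6 \/ ~v4), ~v6, ~v4 are now false; ~v5 must hold, so v5 = False.

False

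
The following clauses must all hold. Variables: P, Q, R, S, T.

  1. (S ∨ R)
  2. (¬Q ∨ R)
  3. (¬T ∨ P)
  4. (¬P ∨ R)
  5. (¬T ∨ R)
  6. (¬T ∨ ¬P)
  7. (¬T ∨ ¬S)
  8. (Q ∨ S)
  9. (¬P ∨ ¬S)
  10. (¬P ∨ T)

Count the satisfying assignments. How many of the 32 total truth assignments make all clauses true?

Satisfying assignments:
  P=F Q=F R=F S=T T=F
  P=F Q=F R=T S=T T=F
  P=F Q=T R=T S=F T=F
  P=F Q=T R=T S=T T=F
That's 4 in total.

4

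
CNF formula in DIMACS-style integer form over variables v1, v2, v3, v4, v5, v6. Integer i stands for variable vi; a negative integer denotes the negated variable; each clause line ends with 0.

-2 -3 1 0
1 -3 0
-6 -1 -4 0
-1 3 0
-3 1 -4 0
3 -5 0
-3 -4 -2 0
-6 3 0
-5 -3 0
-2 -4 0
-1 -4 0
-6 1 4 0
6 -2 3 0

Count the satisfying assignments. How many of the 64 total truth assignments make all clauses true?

The models are:
  v1=F v2=F v3=F v4=F v5=F v6=F
  v1=F v2=F v3=F v4=T v5=F v6=F
  v1=T v2=F v3=T v4=F v5=F v6=F
  v1=T v2=F v3=T v4=F v5=F v6=T
  v1=T v2=T v3=T v4=F v5=F v6=F
  v1=T v2=T v3=T v4=F v5=F v6=T
That's 6 in total.

6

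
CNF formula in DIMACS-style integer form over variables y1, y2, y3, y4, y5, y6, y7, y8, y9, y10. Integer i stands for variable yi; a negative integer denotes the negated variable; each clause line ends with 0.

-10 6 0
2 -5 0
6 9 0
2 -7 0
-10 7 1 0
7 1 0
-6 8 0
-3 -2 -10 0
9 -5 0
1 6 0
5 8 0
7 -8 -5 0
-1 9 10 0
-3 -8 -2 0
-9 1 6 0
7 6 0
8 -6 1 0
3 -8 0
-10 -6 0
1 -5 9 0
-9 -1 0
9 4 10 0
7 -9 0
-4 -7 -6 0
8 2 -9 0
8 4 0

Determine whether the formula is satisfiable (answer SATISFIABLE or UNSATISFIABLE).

UNSATISFIABLE

y6 = True:
  propagation gives y8=True, y3=True, y2=False, y5=False; an empty clause results — contradiction.
y6 = False:
  propagation gives y10=False, y9=True, y1=True; an empty clause results — contradiction.
Every branch closes, so no satisfying assignment exists.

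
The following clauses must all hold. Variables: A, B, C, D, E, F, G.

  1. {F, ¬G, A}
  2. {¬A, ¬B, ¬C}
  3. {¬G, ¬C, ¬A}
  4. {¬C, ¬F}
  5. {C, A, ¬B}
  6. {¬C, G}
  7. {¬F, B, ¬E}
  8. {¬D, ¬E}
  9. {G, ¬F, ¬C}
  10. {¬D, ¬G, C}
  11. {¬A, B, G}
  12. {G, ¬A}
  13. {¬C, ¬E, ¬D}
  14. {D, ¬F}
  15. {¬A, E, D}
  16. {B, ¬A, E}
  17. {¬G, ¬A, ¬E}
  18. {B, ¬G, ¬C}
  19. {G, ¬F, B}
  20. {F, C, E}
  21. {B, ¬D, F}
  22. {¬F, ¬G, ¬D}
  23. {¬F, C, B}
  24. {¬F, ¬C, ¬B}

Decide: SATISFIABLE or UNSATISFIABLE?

SATISFIABLE

Set A = False and propagate.
Set B = False and propagate.
Branch on C: take C = False.
  then F is forced to False.
  then G is forced to False.
  then E is forced to True.
  then D is forced to False.
Every clause has at least one true literal under this assignment.
So A = False, B = False, C = False, D = False, E = True, F = False, G = False is a satisfying assignment.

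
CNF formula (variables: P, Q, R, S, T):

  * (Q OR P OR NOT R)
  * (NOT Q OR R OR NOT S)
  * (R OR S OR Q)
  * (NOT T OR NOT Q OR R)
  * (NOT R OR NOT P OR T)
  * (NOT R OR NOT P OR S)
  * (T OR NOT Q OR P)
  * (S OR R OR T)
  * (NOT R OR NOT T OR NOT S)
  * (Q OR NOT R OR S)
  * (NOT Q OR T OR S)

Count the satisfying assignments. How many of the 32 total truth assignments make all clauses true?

Satisfying assignments:
  P=F Q=F R=F S=T T=F
  P=F Q=F R=F S=T T=T
  P=F Q=T R=T S=F T=T
  P=T Q=F R=F S=T T=F
  P=T Q=F R=F S=T T=T
That's 5 in total.

5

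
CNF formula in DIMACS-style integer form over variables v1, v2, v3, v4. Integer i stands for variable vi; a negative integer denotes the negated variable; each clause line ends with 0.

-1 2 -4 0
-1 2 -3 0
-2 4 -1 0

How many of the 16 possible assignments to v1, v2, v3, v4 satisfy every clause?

11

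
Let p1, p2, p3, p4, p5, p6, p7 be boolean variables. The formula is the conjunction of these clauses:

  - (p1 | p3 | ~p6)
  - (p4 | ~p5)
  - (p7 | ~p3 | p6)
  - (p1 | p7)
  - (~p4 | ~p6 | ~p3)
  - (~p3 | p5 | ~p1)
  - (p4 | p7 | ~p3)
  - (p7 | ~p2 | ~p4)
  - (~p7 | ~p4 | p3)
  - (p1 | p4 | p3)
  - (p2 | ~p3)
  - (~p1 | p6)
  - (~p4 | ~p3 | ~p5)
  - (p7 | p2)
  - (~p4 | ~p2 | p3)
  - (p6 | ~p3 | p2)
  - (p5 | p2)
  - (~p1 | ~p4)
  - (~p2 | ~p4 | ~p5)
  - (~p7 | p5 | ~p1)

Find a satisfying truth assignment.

p1=0, p2=1, p3=1, p4=1, p5=0, p6=0, p7=1

Set p1 = False and propagate.
  then p7 is forced to True.
The remaining clauses are satisfied by p2 = True, p3 = True, p4 = True, p5 = False, p6 = False.
Every clause has at least one true literal under this assignment.
Check each clause:
  1. (~p6 | p1 | p3) — ~p6 is true.
  2. (~p5 | p4) — ~p5 is true.
  3. (p7 | p6 | ~p3) — p7 is true.
  4. (p1 | p7) — p7 is true.
  5. (~p4 | ~p6 | ~p3) — ~p6 is true.
  6. (~p3 | ~p1 | p5) — ~p1 is true.
  7. (~p3 | p7 | p4) — p4 is true.
  8. (p7 | ~p2 | ~p4) — p7 is true.
  9. (~p7 | p3 | ~p4) — p3 is true.
  10. (p1 | p3 | p4) — p3 is true.
  11. (~p3 | p2) — p2 is true.
  12. (~p1 | p6) — ~p1 is true.
  13. (~p5 | ~p4 | ~p3) — ~p5 is true.
  14. (p2 | p7) — p2 is true.
  15. (~p4 | p3 | ~p2) — p3 is true.
  16. (~p3 | p2 | p6) — p2 is true.
  17. (p5 | p2) — p2 is true.
  18. (~p1 | ~p4) — ~p1 is true.
  19. (~p2 | ~p4 | ~p5) — ~p5 is true.
  20. (p5 | ~p1 | ~p7) — ~p1 is true.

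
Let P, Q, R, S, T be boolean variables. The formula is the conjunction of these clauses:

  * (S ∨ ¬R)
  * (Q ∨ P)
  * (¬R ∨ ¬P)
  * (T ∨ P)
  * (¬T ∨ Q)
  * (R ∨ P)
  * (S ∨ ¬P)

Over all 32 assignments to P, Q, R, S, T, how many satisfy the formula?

The models are:
  P=F Q=T R=T S=T T=T
  P=T Q=F R=F S=T T=F
  P=T Q=T R=F S=T T=F
  P=T Q=T R=F S=T T=T
That's 4 in total.

4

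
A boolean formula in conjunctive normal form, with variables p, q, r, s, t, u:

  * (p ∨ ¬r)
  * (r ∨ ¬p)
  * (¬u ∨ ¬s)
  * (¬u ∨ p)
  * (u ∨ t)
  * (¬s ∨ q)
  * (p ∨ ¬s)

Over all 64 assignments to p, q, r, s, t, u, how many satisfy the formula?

9

Case analysis on p and s:
  p=1, s=1: remaining (q,r,t,u) ∈ {(1,1,1,0)} — 1.
  p=1, s=0: q free; 3 ways for (r,t,u) × 2^1 = 6.
  p=0, s=1: a clause becomes empty — 0.
  p=0, s=0: remaining (q,r,t,u) ∈ {(0,0,1,0); (1,0,1,0)} — 2.
Total: 1 + 6 + 0 + 2 = 9.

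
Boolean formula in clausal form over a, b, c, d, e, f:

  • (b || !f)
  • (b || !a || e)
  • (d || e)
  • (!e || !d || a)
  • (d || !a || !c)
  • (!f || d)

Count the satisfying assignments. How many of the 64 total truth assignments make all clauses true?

Split on d, then a.
  d=1, a=1: c free; 5 ways for (b,e,f) × 2^1 = 10.
  d=1, a=0: c free; 3 ways for (b,e,f) × 2^1 = 6.
  d=0, a=1: remaining (b,c,e,f) ∈ {(0,0,1,0); (1,0,1,0)} — 2.
  d=0, a=0: remaining (b,c,e,f) ∈ {(0,0,1,0); (0,1,1,0); (1,0,1,0); (1,1,1,0)} — 4.
Total: 10 + 6 + 2 + 4 = 22.

22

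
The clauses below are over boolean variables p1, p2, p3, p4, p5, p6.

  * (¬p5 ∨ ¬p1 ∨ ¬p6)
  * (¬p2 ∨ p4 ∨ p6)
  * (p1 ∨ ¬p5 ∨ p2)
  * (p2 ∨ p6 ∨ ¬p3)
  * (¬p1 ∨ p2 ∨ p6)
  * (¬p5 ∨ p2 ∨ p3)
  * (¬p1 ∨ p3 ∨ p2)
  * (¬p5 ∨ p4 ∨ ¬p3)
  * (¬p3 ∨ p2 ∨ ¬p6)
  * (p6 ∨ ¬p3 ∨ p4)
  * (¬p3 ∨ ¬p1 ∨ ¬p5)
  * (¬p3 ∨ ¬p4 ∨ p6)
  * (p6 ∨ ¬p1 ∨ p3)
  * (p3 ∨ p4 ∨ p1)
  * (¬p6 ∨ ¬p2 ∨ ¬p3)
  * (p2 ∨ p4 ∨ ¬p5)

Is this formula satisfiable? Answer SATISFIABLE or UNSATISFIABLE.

p5 occurs only negated in the remaining clauses — set p5 = False.
Set p1 = False and propagate.
Set p2 = True and propagate.
The remaining clauses are satisfied by p3 = False, p4 = True, p6 = False.
Every clause has at least one true literal under this assignment.
So p1=False  p2=True  p3=False  p4=True  p5=False  p6=False is a satisfying assignment.

SATISFIABLE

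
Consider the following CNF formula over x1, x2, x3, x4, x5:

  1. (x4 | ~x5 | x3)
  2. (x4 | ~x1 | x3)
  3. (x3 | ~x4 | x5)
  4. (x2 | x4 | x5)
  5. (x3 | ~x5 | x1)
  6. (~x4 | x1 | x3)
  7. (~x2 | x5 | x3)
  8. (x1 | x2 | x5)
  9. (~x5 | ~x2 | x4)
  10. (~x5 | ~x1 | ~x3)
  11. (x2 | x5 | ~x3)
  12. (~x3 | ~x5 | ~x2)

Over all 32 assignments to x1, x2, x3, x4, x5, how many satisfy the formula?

The models are:
  x1=F x2=F x3=T x4=F x5=T
  x1=F x2=F x3=T x4=T x5=T
  x1=F x2=T x3=T x4=F x5=F
  x1=F x2=T x3=T x4=T x5=F
  x1=T x2=F x3=F x4=T x5=T
  x1=T x2=T x3=F x4=T x5=T
  x1=T x2=T x3=T x4=F x5=F
  x1=T x2=T x3=T x4=T x5=F
That's 8 in total.

8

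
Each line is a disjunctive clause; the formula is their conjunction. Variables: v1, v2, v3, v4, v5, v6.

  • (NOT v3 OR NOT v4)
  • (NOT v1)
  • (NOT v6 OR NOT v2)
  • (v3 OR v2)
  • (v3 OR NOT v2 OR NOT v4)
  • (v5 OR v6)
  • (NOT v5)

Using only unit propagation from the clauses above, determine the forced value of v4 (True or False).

False

Unit clause (NOT v1) sets v1 = False.
Unit clause (NOT v5) sets v5 = False.
From (v6 OR v5) and v5 = False: v6 = True.
From (NOT v6 OR NOT v2) and v6 = True: v2 = False.
From (v2 OR v3) and v2 = False: v3 = True.
(NOT v4 OR NOT v3): since v3 = True, the clause reduces to (NOT v4). v4 = False.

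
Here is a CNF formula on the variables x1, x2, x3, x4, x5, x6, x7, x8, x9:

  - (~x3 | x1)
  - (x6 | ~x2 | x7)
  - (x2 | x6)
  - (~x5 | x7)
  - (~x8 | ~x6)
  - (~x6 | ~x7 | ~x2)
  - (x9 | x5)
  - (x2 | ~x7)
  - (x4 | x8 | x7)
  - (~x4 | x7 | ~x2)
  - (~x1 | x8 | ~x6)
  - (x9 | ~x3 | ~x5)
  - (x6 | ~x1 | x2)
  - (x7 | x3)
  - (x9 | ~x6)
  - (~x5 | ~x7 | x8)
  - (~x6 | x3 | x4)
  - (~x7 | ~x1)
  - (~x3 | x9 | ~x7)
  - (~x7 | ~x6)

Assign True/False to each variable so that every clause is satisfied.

x1 = F, x2 = T, x3 = F, x4 = T, x5 = T, x6 = F, x7 = T, x8 = T, x9 = T

Pure literal: x9 appears only positively; assign x9 = True.
Branch on x1: take x1 = False.
  then x3 is forced to False.
  then x7 is forced to True.
  then x2 is forced to True.
  then x6 is forced to False.
Try x5 = True.
  then x8 is forced to True.
x4 is now unconstrained; take x4 = True.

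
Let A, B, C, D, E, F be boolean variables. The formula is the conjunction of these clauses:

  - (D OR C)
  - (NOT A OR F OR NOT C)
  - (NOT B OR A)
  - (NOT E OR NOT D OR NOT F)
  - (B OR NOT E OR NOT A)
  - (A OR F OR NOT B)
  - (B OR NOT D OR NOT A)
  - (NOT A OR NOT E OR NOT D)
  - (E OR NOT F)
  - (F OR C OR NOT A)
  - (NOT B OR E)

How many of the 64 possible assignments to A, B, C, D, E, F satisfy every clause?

8

The models are:
  A=0 B=0 C=0 D=1 E=0 F=0
  A=0 B=0 C=0 D=1 E=1 F=0
  A=0 B=0 C=1 D=0 E=0 F=0
  A=0 B=0 C=1 D=0 E=1 F=0
  A=0 B=0 C=1 D=0 E=1 F=1
  A=0 B=0 C=1 D=1 E=0 F=0
  A=0 B=0 C=1 D=1 E=1 F=0
  A=1 B=1 C=1 D=0 E=1 F=1
Count: 8.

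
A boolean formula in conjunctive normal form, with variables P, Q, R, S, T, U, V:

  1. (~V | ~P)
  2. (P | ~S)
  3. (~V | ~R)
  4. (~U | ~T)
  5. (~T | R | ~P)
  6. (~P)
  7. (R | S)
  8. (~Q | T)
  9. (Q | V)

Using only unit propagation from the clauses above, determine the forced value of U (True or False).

False

(~P) stands alone — P = False.
In (P | ~S), P is now false; ~S must hold, so S = False.
(R | S) with S = False leaves only R, so R = True.
(~R | ~V) with R = True leaves only ~V, so V = False.
From (V | Q) and V = False: Q = True.
From (T | ~Q) and Q = True: T = True.
(~U | ~T): since T = True, the clause reduces to (~U). U = False.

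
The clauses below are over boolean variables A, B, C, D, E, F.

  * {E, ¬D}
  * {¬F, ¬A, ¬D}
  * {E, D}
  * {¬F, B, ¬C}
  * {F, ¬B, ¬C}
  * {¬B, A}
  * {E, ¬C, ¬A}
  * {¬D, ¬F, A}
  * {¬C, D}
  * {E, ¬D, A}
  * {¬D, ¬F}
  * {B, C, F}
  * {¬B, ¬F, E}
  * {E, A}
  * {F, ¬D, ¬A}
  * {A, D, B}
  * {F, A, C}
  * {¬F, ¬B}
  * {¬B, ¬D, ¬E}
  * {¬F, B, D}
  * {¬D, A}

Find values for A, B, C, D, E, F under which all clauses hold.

A=T, B=T, C=F, D=F, E=T, F=F

Check each clause:
  1. {E, ¬D} — ¬D is true.
  2. {¬D, ¬A, ¬F} — ¬F is true.
  3. {D, E} — E is true.
  4. {B, ¬F, ¬C} — B is true.
  5. {¬C, ¬B, F} — ¬C is true.
  6. {¬B, A} — A is true.
  7. {¬C, E, ¬A} — E is true.
  8. {¬D, A, ¬F} — A is true.
  9. {¬C, D} — ¬C is true.
  10. {A, ¬D, E} — A is true.
  11. {¬F, ¬D} — ¬F is true.
  12. {B, C, F} — B is true.
  13. {¬F, ¬B, E} — ¬F is true.
  14. {E, A} — A is true.
  15. {¬A, F, ¬D} — ¬D is true.
  16. {B, D, A} — A is true.
  17. {A, F, C} — A is true.
  18. {¬F, ¬B} — ¬F is true.
  19. {¬E, ¬D, ¬B} — ¬D is true.
  20. {B, D, ¬F} — ¬F is true.
  21. {¬D, A} — A is true.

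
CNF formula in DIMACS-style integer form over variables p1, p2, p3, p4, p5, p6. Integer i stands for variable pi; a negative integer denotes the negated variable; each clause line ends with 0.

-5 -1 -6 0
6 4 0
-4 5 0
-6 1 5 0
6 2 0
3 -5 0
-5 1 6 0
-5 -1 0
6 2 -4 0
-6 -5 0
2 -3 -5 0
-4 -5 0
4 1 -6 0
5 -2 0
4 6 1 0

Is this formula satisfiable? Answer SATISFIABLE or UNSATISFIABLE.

Branch on p1: take p1 = True.
  then p5 is forced to False.
  then p4 is forced to False.
  then p6 is forced to True.
  then p2 is forced to False.
p3 is now unconstrained; take p3 = False.
So p1 = T, p2 = F, p3 = F, p4 = F, p5 = F, p6 = T is a satisfying assignment.

SATISFIABLE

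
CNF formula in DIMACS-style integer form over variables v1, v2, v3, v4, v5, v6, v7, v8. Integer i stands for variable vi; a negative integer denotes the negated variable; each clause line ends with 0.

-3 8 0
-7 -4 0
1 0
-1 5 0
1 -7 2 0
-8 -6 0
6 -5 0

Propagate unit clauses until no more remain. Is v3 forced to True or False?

(v1) is a unit clause: v1 = True.
(~v1 | v5): since v1 = True, the clause reduces to (v5). v5 = True.
(v6 | ~v5) with v5 = True leaves only v6, so v6 = True.
(~v8 | ~v6): since v6 = True, the clause reduces to (~v8). v8 = False.
From (v8 | ~v3) and v8 = False: v3 = False.

False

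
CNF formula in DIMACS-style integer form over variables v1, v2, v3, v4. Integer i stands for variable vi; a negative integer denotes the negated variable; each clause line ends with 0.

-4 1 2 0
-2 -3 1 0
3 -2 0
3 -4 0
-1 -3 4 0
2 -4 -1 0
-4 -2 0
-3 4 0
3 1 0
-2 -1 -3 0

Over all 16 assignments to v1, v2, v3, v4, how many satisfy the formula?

The models are:
  v1=1 v2=0 v3=0 v4=0
That's 1 in total.

1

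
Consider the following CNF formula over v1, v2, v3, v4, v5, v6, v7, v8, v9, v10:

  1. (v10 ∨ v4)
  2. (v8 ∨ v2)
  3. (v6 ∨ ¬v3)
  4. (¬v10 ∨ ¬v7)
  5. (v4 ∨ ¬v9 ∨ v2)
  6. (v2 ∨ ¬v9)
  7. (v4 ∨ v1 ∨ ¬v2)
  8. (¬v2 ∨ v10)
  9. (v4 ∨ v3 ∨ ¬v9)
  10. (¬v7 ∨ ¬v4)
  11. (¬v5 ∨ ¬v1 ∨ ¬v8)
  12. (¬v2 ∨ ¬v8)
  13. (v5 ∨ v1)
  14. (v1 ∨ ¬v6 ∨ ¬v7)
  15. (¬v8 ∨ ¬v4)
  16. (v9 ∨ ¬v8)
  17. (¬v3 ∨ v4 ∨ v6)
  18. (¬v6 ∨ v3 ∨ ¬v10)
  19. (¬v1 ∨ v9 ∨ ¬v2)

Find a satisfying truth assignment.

v1=False  v2=True  v3=False  v4=True  v5=True  v6=False  v7=False  v8=False  v9=False  v10=True

Check each clause:
  1. (v10 ∨ v4) — v10 is true.
  2. (v2 ∨ v8) — v2 is true.
  3. (v6 ∨ ¬v3) — ¬v3 is true.
  4. (¬v7 ∨ ¬v10) — ¬v7 is true.
  5. (v2 ∨ ¬v9 ∨ v4) — v2 is true.
  6. (¬v9 ∨ v2) — v2 is true.
  7. (v1 ∨ v4 ∨ ¬v2) — v4 is true.
  8. (v10 ∨ ¬v2) — v10 is true.
  9. (v4 ∨ v3 ∨ ¬v9) — v4 is true.
  10. (¬v4 ∨ ¬v7) — ¬v7 is true.
  11. (¬v8 ∨ ¬v1 ∨ ¬v5) — ¬v8 is true.
  12. (¬v2 ∨ ¬v8) — ¬v8 is true.
  13. (v5 ∨ v1) — v5 is true.
  14. (¬v7 ∨ v1 ∨ ¬v6) — ¬v7 is true.
  15. (¬v8 ∨ ¬v4) — ¬v8 is true.
  16. (¬v8 ∨ v9) — ¬v8 is true.
  17. (v4 ∨ ¬v3 ∨ v6) — v4 is true.
  18. (v3 ∨ ¬v6 ∨ ¬v10) — ¬v6 is true.
  19. (¬v2 ∨ ¬v1 ∨ v9) — ¬v1 is true.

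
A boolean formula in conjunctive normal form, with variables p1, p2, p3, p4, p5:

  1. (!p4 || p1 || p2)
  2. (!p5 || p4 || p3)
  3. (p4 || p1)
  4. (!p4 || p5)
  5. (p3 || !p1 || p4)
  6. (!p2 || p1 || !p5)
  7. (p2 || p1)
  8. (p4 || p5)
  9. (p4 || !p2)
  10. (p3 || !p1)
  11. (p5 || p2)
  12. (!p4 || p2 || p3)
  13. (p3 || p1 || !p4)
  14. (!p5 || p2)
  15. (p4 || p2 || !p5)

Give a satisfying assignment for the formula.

Pure literal: p3 appears only positively; assign p3 = True.
Set p1 = True and propagate.
Branch on p2: take p2 = True.
  then p4 is forced to True.
  then p5 is forced to True.

p1 = True, p2 = True, p3 = True, p4 = True, p5 = True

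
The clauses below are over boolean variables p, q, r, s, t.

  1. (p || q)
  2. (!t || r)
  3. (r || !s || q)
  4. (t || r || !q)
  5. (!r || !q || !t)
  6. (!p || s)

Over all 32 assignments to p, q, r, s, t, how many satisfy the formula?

5

The models are:
  p=0 q=1 r=1 s=0 t=0
  p=0 q=1 r=1 s=1 t=0
  p=1 q=0 r=1 s=1 t=0
  p=1 q=0 r=1 s=1 t=1
  p=1 q=1 r=1 s=1 t=0
Count: 5.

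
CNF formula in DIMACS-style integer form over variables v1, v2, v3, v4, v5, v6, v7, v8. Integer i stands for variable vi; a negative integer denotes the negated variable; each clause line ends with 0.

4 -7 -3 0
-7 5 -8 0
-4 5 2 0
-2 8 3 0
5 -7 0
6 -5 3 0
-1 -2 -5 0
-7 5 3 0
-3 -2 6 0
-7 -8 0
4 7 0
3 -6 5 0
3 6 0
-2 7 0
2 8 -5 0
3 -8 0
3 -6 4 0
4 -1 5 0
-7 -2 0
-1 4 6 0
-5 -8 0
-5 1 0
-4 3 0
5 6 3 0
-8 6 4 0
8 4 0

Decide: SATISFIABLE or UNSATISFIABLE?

UNSATISFIABLE

v5 = True:
  propagation gives v8=False, v2=True, v3=True, v1=False; an empty clause results — contradiction.
v5 = False:
  propagation gives v7=False, v4=True, v2=True; an empty clause results — contradiction.
Every branch closes, so no satisfying assignment exists.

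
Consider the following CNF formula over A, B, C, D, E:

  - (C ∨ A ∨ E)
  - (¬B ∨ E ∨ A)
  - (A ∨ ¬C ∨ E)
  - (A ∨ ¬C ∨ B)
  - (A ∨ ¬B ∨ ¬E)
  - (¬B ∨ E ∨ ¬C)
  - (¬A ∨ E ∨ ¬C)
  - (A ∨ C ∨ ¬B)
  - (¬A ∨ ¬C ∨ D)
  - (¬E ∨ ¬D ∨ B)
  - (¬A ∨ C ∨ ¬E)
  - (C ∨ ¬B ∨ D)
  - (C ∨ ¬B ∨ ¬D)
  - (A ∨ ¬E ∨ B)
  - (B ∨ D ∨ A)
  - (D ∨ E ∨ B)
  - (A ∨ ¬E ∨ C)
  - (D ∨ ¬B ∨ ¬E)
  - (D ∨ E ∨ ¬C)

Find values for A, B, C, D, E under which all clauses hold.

A = True, B = False, C = False, D = True, E = False

Set A = True and propagate.
The remaining clauses are satisfied by B = False, C = False, D = True, E = False.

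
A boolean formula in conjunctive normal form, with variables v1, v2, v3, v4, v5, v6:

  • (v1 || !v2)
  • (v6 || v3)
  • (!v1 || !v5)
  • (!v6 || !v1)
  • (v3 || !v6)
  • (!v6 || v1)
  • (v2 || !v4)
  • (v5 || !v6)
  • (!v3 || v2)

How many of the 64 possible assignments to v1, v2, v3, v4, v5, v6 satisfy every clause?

Satisfying assignments:
  v1=1 v2=1 v3=1 v4=0 v5=0 v6=0
  v1=1 v2=1 v3=1 v4=1 v5=0 v6=0
Count: 2.

2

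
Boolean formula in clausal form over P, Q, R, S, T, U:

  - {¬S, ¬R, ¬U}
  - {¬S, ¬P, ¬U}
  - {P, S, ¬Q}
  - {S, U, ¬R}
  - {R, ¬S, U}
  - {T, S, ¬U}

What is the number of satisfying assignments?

Split on S, then U.
  S=1, U=1: remaining (P,Q,R,T) ∈ {(0,0,0,0); (0,0,0,1); (0,1,0,0); (0,1,0,1)} — 4.
  S=1, U=0: forces R=1; P, Q, T free → 2^3 = 8.
  S=0, U=1: R free; 3 ways for (P,Q,T) × 2^1 = 6.
  S=0, U=0: T free; 3 ways for (P,Q,R) × 2^1 = 6.
Total: 4 + 8 + 6 + 6 = 24.

24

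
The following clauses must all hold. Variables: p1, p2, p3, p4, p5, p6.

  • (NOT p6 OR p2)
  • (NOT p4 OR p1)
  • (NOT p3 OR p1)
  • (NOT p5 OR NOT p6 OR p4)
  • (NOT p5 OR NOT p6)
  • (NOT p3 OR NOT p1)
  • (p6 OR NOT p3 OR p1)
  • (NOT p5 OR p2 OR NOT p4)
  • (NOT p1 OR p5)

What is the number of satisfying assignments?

Case analysis on p1 and p5:
  p1=1, p5=1: remaining (p2,p3,p4,p6) ∈ {(0,0,0,0); (1,0,0,0); (1,0,1,0)} — 3.
  p1=1, p5=0: a clause becomes empty — 0.
  p1=0, p5=1: remaining (p2,p3,p4,p6) ∈ {(0,0,0,0); (1,0,0,0)} — 2.
  p1=0, p5=0: remaining (p2,p3,p4,p6) ∈ {(0,0,0,0); (1,0,0,0); (1,0,0,1)} — 3.
Total: 3 + 0 + 2 + 3 = 8.

8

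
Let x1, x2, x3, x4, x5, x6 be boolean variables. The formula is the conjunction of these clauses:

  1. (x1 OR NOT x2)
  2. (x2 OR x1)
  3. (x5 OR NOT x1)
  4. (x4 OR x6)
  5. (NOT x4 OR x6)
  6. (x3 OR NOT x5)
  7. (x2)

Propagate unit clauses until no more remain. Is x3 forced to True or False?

Unit clause (x2) sets x2 = True.
From (NOT x2 OR x1) and x2 = True: x1 = True.
From (NOT x1 OR x5) and x1 = True: x5 = True.
From (NOT x5 OR x3) and x5 = True: x3 = True.

True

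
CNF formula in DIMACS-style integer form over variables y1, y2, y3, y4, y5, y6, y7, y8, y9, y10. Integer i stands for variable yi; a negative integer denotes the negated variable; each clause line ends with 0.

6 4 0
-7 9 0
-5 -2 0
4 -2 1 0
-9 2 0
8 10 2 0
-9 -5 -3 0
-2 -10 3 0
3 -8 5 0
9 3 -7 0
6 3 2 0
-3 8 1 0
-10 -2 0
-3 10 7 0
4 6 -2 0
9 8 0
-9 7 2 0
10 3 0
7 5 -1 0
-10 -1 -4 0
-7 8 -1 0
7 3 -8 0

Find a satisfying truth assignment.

y1=True, y2=True, y3=True, y4=False, y5=False, y6=True, y7=True, y8=True, y9=True, y10=False

Check each clause:
  1. (y4 || y6) — y6 is true.
  2. (!y7 || y9) — y9 is true.
  3. (!y5 || !y2) — !y5 is true.
  4. (!y2 || y1 || y4) — y1 is true.
  5. (y2 || !y9) — y2 is true.
  6. (y8 || y10 || y2) — y8 is true.
  7. (!y5 || !y3 || !y9) — !y5 is true.
  8. (!y10 || !y2 || y3) — y3 is true.
  9. (y3 || y5 || !y8) — y3 is true.
  10. (y9 || y3 || !y7) — y9 is true.
  11. (y6 || y2 || y3) — y2 is true.
  12. (y8 || !y3 || y1) — y8 is true.
  13. (!y2 || !y10) — !y10 is true.
  14. (y7 || y10 || !y3) — y7 is true.
  15. (y4 || y6 || !y2) — y6 is true.
  16. (y8 || y9) — y8 is true.
  17. (!y9 || y2 || y7) — y2 is true.
  18. (y10 || y3) — y3 is true.
  19. (y7 || !y1 || y5) — y7 is true.
  20. (!y10 || !y1 || !y4) — !y4 is true.
  21. (!y1 || y8 || !y7) — y8 is true.
  22. (y7 || y3 || !y8) — y3 is true.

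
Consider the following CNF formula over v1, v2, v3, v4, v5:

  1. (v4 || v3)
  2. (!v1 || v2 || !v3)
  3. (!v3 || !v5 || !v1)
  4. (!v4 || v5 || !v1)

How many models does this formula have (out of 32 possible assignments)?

Split on v1, then v3.
  v1=1, v3=1: remaining (v2,v4,v5) ∈ {(1,0,0)} — 1.
  v1=1, v3=0: remaining (v2,v4,v5) ∈ {(0,1,1); (1,1,1)} — 2.
  v1=0, v3=1: v2, v4, v5 free → 2^3 = 8.
  v1=0, v3=0: remaining (v2,v4,v5) ∈ {(0,1,0); (0,1,1); (1,1,0); (1,1,1)} — 4.
Total: 1 + 2 + 8 + 4 = 15.

15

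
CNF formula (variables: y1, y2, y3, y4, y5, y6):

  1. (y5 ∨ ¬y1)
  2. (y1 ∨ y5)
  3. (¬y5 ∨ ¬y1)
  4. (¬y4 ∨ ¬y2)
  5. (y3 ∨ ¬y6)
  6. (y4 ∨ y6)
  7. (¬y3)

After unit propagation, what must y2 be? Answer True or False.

(¬y3) stands alone — y3 = False.
In (¬y6 ∨ y3), y3 is now false; ¬y6 must hold, so y6 = False.
In (y6 ∨ y4), y6 is now false; y4 must hold, so y4 = True.
(¬y2 ∨ ¬y4): since y4 = True, the clause reduces to (¬y2). y2 = False.

False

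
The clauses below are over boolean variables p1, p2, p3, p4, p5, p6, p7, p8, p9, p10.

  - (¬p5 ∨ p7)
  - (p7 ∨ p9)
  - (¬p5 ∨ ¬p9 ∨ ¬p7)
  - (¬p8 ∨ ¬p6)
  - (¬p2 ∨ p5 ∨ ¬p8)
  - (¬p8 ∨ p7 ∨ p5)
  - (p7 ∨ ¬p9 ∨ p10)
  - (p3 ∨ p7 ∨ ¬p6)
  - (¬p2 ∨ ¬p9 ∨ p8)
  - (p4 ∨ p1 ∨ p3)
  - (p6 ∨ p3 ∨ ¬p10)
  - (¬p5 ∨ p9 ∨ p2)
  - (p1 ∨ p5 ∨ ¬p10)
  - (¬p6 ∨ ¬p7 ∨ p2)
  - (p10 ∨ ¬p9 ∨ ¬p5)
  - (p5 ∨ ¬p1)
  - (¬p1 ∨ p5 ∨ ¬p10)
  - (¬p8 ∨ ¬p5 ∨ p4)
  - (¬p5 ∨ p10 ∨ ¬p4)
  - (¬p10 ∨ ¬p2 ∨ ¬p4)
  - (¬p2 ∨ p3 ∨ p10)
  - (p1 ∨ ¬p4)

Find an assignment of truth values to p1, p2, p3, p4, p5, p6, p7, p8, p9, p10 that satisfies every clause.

p1 = F, p2 = T, p3 = T, p4 = F, p5 = F, p6 = T, p7 = T, p8 = F, p9 = F, p10 = F

p3 occurs only positively in the remaining clauses — set p3 = True.
Set p1 = False and propagate.
  then p4 is forced to False.
For the remaining variables, p2 = True, p5 = False, p6 = True, p7 = True, p8 = False, p9 = False, p10 = False works.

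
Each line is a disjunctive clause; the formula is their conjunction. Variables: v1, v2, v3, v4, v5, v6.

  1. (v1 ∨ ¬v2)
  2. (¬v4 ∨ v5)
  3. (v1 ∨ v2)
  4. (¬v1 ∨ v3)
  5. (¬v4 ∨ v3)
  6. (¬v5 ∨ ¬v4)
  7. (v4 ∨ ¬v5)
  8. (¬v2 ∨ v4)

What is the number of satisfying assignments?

2

The models are:
  v1=T v2=F v3=T v4=F v5=F v6=F
  v1=T v2=F v3=T v4=F v5=F v6=T
Count: 2.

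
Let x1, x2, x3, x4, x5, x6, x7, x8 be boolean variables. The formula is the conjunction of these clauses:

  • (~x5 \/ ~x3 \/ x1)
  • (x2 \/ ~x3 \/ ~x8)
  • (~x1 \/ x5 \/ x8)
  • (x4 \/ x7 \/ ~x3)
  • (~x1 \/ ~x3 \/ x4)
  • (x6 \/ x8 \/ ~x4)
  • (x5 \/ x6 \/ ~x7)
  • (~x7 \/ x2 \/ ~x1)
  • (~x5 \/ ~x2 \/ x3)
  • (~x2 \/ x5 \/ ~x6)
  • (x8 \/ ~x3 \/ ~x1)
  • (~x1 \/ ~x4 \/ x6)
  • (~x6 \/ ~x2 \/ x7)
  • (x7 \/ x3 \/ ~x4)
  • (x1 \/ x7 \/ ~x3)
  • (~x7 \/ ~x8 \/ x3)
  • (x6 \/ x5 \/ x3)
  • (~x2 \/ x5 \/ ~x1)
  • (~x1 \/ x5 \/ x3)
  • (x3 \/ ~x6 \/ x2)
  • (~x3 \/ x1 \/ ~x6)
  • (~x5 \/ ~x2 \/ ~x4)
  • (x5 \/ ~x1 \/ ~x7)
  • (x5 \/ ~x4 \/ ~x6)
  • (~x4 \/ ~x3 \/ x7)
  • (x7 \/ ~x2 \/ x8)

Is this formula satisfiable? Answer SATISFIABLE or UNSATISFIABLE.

SATISFIABLE

Branch on x1: take x1 = True.
The remaining clauses are satisfied by x2 = False, x3 = False, x4 = False, x5 = True, x6 = False, x7 = False, x8 = False.
So x1 = True, x2 = False, x3 = False, x4 = False, x5 = True, x6 = False, x7 = False, x8 = False is a satisfying assignment.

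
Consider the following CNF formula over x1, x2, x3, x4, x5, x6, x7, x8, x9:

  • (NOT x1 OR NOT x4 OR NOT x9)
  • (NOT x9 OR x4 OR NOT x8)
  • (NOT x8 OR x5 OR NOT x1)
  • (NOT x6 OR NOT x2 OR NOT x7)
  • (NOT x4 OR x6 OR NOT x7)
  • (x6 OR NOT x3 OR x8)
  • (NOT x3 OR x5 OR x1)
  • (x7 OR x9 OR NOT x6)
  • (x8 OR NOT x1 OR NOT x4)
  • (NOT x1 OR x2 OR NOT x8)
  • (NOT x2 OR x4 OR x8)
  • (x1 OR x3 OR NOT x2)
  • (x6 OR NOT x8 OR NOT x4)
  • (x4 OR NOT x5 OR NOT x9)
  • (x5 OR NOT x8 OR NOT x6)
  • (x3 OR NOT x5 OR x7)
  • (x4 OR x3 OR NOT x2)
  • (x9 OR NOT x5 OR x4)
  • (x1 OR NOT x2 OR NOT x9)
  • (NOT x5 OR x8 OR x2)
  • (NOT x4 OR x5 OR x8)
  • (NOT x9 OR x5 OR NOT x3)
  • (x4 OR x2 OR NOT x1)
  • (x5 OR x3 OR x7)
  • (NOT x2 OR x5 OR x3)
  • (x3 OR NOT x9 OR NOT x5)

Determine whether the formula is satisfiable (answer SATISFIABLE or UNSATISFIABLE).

SATISFIABLE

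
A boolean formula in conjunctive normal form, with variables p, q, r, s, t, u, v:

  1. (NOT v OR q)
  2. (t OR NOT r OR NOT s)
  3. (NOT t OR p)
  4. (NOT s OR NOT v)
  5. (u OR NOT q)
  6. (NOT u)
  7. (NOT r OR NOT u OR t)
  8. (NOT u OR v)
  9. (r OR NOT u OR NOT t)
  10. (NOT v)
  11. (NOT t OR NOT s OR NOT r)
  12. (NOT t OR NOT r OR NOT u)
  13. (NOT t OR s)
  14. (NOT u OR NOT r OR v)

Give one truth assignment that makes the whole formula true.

Unit propagation: (NOT u) forces u = False.
The clause (NOT q) is unit: q must be False.
Unit propagation: (NOT v) forces v = False.
Pure literal: r appears only negated; assign r = False.
Set p = False and propagate.
  then t is forced to False.
s is now unconstrained; take s = True.
Check each clause:
  1. (NOT v OR q) — NOT v is true.
  2. (t OR NOT r OR NOT s) — NOT r is true.
  3. (p OR NOT t) — NOT t is true.
  4. (NOT s OR NOT v) — NOT v is true.
  5. (u OR NOT q) — NOT q is true.
  6. (NOT u) — NOT u is true.
  7. (t OR NOT r OR NOT u) — NOT r is true.
  8. (NOT u OR v) — NOT u is true.
  9. (NOT u OR NOT t OR r) — NOT u is true.
  10. (NOT v) — NOT v is true.
  11. (NOT r OR NOT s OR NOT t) — NOT t is true.
  12. (NOT t OR NOT u OR NOT r) — NOT u is true.
  13. (NOT t OR s) — NOT t is true.
  14. (NOT u OR v OR NOT r) — NOT u is true.

p=0, q=0, r=0, s=1, t=0, u=0, v=0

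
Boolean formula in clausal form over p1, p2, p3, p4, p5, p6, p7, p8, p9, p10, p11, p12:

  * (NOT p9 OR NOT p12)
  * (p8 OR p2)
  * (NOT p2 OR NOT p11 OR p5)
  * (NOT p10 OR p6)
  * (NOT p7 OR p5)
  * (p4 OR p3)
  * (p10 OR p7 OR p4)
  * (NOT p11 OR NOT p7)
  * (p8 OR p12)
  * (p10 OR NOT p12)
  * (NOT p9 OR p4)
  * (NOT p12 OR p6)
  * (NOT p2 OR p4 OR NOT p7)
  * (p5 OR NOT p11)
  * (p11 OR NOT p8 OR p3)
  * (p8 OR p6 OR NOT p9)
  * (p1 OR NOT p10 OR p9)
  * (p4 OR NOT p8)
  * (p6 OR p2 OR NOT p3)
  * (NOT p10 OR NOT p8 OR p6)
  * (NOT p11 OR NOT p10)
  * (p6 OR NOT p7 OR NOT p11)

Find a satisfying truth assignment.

p1=T, p2=T, p3=T, p4=T, p5=T, p6=F, p7=F, p8=T, p9=T, p10=F, p11=F, p12=F

Pure literal: p1 appears only positively; assign p1 = True.
p4 occurs only positively in the remaining clauses — set p4 = True.
Branch on p2: take p2 = True.
The remaining clauses are satisfied by p3 = True, p5 = True, p6 = False, p7 = False, p8 = True, p9 = True, p10 = False, p11 = False, p12 = False.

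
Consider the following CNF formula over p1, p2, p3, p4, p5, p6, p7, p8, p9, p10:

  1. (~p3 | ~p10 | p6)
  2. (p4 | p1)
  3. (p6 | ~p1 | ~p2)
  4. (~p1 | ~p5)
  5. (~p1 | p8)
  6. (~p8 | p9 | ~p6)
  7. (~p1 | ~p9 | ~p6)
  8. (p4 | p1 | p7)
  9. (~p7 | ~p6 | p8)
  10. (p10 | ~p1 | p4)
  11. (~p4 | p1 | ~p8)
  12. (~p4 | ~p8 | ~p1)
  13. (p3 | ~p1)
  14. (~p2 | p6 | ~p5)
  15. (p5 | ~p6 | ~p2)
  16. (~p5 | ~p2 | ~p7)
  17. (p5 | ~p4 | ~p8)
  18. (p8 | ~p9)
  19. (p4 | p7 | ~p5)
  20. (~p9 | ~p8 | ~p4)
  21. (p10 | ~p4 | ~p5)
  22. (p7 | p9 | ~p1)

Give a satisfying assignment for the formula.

p2 occurs only negated in the remaining clauses — set p2 = False.
Set p1 = False and propagate.
  then p4 is forced to True.
  then p8 is forced to False.
  then p9 is forced to False.
For the remaining variables, p3 = False, p5 = True, p6 = False, p7 = False, p10 = True works.
Every clause has at least one true literal under this assignment.

p1=F  p2=F  p3=F  p4=T  p5=T  p6=F  p7=F  p8=F  p9=F  p10=T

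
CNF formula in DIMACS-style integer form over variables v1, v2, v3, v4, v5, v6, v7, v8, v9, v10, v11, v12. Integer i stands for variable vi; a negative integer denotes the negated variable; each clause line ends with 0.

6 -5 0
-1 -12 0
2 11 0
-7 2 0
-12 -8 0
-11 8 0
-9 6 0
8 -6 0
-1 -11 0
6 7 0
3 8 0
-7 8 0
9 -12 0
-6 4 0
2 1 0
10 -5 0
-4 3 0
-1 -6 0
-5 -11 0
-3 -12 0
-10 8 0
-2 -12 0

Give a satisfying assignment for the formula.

v5 occurs only negated in the remaining clauses — set v5 = False.
Pure literal: v12 appears only negated; assign v12 = False.
Branch on v1: take v1 = False.
  then v2 is forced to True.
Try v3 = True.
The remaining clauses are satisfied by v4 = True, v6 = False, v7 = True, v8 = True, v9 = False, v10 = False, v11 = False.
Every clause has at least one true literal under this assignment.

v1=F, v2=T, v3=T, v4=T, v5=F, v6=F, v7=T, v8=T, v9=F, v10=F, v11=F, v12=F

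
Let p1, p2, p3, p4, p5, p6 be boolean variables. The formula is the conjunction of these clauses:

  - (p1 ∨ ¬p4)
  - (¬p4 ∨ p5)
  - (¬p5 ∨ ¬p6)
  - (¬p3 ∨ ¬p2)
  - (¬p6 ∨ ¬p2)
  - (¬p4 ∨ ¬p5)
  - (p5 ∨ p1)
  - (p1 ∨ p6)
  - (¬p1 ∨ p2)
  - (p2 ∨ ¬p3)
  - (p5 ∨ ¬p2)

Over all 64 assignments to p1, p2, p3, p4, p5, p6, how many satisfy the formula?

1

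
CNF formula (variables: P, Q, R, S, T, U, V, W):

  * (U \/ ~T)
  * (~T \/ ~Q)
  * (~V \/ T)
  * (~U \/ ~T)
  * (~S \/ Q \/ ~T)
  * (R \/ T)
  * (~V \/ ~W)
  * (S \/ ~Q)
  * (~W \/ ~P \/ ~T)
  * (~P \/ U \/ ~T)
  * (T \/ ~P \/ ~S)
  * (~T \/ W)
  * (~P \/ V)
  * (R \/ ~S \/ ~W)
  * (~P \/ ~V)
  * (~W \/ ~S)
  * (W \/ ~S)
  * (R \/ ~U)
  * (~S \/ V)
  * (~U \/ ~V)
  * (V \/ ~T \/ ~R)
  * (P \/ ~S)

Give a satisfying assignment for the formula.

P = 0  Q = 0  R = 1  S = 0  T = 0  U = 1  V = 0  W = 1

Try P = False.
  then S is forced to False.
  then Q is forced to False.
Try R = True.
For the remaining variables, T = False, U = True, V = False, W = True works.
Every clause has at least one true literal under this assignment.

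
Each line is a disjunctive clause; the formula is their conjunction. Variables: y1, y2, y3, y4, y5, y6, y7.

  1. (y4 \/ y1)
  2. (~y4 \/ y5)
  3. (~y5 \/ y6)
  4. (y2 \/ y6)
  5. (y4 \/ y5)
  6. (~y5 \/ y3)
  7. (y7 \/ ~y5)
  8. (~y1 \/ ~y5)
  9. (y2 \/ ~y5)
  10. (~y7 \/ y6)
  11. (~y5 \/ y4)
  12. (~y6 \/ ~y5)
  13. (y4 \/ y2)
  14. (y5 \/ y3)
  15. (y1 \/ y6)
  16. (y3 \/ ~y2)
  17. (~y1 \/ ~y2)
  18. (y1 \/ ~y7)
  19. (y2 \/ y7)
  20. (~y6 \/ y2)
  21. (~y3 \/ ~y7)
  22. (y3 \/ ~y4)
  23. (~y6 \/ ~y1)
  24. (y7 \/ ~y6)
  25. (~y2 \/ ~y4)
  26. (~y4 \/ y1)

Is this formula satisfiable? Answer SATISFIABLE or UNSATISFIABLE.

y5 = True:
  propagation gives y6=True; an empty clause results — contradiction.
y5 = False:
  propagation gives y4=False; an empty clause results — contradiction.
Every branch closes, so no satisfying assignment exists.

UNSATISFIABLE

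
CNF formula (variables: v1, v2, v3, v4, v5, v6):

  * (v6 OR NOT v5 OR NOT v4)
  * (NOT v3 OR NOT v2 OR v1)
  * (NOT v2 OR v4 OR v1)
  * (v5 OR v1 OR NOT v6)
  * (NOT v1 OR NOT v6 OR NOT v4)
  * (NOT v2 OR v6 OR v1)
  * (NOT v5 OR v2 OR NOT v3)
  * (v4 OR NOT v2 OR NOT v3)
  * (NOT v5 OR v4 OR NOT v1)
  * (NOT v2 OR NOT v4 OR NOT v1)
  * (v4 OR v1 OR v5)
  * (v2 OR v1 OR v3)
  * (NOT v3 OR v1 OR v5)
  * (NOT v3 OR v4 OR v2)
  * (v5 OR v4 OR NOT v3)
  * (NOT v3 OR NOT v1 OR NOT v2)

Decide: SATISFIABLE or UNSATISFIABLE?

Try v1 = True.
Try v2 = False.
Set v3 = False and propagate.
The remaining clauses are satisfied by v4 = False, v5 = False, v6 = True.
Every clause has at least one true literal under this assignment.
So v1 = True, v2 = False, v3 = False, v4 = False, v5 = False, v6 = True is a satisfying assignment.

SATISFIABLE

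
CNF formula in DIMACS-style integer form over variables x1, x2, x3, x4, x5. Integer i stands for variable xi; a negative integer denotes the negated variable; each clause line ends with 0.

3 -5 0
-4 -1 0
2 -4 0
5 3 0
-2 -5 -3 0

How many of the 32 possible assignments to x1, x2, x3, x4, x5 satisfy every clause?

7

The models are:
  x1=0 x2=0 x3=1 x4=0 x5=0
  x1=0 x2=0 x3=1 x4=0 x5=1
  x1=0 x2=1 x3=1 x4=0 x5=0
  x1=0 x2=1 x3=1 x4=1 x5=0
  x1=1 x2=0 x3=1 x4=0 x5=0
  x1=1 x2=0 x3=1 x4=0 x5=1
  x1=1 x2=1 x3=1 x4=0 x5=0
That's 7 in total.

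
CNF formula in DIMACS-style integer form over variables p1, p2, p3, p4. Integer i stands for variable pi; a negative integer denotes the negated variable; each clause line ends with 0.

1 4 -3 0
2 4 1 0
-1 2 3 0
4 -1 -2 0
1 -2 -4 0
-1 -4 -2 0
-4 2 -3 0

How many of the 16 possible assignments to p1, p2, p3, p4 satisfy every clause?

3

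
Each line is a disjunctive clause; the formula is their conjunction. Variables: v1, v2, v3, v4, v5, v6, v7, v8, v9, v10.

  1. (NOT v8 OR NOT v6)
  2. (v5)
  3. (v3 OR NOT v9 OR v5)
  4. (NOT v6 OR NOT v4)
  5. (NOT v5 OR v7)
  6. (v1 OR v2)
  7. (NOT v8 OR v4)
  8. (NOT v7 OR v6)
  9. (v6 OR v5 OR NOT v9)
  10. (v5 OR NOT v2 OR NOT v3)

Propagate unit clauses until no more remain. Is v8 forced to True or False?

False

(v5) stands alone — v5 = True.
(NOT v5 OR v7): since v5 = True, the clause reduces to (v7). v7 = True.
(NOT v7 OR v6) with v7 = True leaves only v6, so v6 = True.
(NOT v8 OR NOT v6) with v6 = True leaves only NOT v8, so v8 = False.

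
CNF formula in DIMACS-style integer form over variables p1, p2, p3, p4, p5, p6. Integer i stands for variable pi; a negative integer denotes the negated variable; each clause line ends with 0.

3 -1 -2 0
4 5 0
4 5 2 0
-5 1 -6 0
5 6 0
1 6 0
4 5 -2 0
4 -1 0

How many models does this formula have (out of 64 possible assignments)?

13

Case analysis on p5 and p1:
  p5=T, p1=T: p6 free; 3 ways for (p2,p3,p4) × 2^1 = 6.
  p5=T, p1=F: a clause becomes empty — 0.
  p5=F, p1=T: remaining (p2,p3,p4,p6) ∈ {(F,F,T,T); (F,T,T,T); (T,T,T,T)} — 3.
  p5=F, p1=F: remaining (p2,p3,p4,p6) ∈ {(F,F,T,T); (F,T,T,T); (T,F,T,T); (T,T,T,T)} — 4.
Total: 6 + 0 + 3 + 4 = 13.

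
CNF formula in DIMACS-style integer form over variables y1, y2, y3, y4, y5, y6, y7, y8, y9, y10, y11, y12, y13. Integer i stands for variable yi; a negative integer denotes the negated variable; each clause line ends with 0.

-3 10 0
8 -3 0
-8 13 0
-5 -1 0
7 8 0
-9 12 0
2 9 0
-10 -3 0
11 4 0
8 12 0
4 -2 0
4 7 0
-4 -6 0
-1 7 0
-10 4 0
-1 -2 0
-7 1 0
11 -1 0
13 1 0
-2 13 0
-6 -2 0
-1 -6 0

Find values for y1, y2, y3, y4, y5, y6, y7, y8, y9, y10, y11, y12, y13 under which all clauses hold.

y1=0  y2=1  y3=0  y4=1  y5=1  y6=0  y7=0  y8=1  y9=0  y10=0  y11=1  y12=0  y13=1

y3 occurs only negated in the remaining clauses — set y3 = False.
Pure literal: y6 appears only negated; assign y6 = False.
Set y1 = False and propagate.
  then y7 is forced to False.
  then y8 is forced to True.
  then y13 is forced to True.
  then y4 is forced to True.
Try y2 = True.
Branch on y9: take y9 = False.
y5, y10, y11, y12 are now unconstrained; take y5 = True, y10 = False, y11 = True, y12 = False.
Every clause has at least one true literal under this assignment.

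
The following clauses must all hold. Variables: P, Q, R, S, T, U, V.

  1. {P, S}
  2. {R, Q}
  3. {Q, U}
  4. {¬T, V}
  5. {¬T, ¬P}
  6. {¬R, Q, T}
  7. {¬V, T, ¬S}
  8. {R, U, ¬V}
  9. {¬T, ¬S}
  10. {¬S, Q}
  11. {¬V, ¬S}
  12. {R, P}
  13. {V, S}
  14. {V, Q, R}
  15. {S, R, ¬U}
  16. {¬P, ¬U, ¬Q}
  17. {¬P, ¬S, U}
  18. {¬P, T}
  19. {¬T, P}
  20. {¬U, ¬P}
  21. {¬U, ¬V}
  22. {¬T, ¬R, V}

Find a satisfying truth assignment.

Set P = False and propagate.
  then S is forced to True.
  then T is forced to False.
  then V is forced to False.
  then Q is forced to True.
  then R is forced to True.
U is now unconstrained; take U = True.

P=0  Q=1  R=1  S=1  T=0  U=1  V=0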